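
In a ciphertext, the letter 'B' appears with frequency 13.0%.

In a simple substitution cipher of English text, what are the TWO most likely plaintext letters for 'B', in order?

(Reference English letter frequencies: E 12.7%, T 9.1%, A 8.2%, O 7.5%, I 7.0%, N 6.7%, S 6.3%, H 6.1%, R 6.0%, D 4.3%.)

Step 1: Observed frequency of 'B' is 13.0%.
Step 2: Compute distances to each reference frequency and sort:
  E (12.7%): difference = 0.3% <-- BEST
  T (9.1%): difference = 3.9% <-- RUNNER-UP
  A (8.2%): difference = 4.8%
  O (7.5%): difference = 5.5%
  I (7.0%): difference = 6.0%
Step 3: Most likely is 'E' (12.7%, diff 0.3%); second most likely is 'T' (9.1%, diff 3.9%).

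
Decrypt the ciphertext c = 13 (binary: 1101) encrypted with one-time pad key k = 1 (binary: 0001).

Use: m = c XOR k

Step 1: XOR ciphertext with key:
  Ciphertext: 1101
  Key:        0001
  XOR:        1100
Step 2: Plaintext = 1100 = 12 in decimal.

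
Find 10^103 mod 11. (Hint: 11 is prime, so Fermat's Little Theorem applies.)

Step 1: Since 11 is prime, by Fermat's Little Theorem: 10^10 = 1 (mod 11).
Step 2: Reduce exponent: 103 mod 10 = 3.
Step 3: So 10^103 = 10^3 (mod 11).
Step 4: 10^3 mod 11 = 10.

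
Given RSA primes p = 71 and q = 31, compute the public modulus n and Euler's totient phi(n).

Step 1: n = p * q = 71 * 31 = 2201.
Step 2: phi(n) = (p-1)(q-1) = 70 * 30 = 2100.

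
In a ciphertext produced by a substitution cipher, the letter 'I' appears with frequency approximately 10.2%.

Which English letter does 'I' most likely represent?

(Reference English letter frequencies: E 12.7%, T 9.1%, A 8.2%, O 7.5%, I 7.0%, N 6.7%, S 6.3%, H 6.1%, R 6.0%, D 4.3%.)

Step 1: The observed frequency is 10.2%.
Step 2: Compare with English frequencies:
  E: 12.7% (difference: 2.5%)
  T: 9.1% (difference: 1.1%) <-- closest
  A: 8.2% (difference: 2.0%)
  O: 7.5% (difference: 2.7%)
  I: 7.0% (difference: 3.2%)
  N: 6.7% (difference: 3.5%)
  S: 6.3% (difference: 3.9%)
  H: 6.1% (difference: 4.1%)
  R: 6.0% (difference: 4.2%)
  D: 4.3% (difference: 5.9%)
Step 3: 'I' most likely represents 'T' (frequency 9.1%).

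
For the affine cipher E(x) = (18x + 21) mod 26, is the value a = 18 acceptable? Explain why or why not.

Step 1: Compute gcd(18, 26).
Step 2: gcd(18, 26) = 2.
Since gcd = 2 != 1, 18 shares a common factor with 26, so it cannot be used.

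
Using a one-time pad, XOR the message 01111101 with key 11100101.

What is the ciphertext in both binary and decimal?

Step 1: Write out the XOR operation bit by bit:
  Message: 01111101
  Key:     11100101
  XOR:     10011000
Step 2: Convert to decimal: 10011000 = 152.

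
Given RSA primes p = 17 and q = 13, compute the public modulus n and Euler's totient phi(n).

Step 1: n = p * q = 17 * 13 = 221.
Step 2: phi(n) = (p-1)(q-1) = 16 * 12 = 192.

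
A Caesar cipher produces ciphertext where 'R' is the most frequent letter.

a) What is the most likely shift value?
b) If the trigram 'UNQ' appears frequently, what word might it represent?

Step 1: In English, 'E' is the most frequent letter (12.7%).
Step 2: The most frequent ciphertext letter is 'R' (position 17).
Step 3: Shift = (17 - 4) mod 26 = 13.
Step 4: Decrypt 'UNQ' by shifting back 13:
  U -> H
  N -> A
  Q -> D
Step 5: 'UNQ' decrypts to 'HAD'.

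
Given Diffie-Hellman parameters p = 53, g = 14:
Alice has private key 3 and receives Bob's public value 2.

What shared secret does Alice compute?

Step 1: s = B^a mod p = 2^3 mod 53.
  2^1 mod 53 = 2
  2^2 mod 53 = (2 * 2) mod 53 = 4
  2^3 mod 53 = (4 * 2) mod 53 = 8
Result: shared secret = 8.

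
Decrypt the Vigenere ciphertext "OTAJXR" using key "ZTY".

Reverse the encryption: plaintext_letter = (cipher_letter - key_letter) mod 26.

Step 1: Extend key: ZTYZTY
Step 2: Decrypt each letter (c - k) mod 26:
  O(14) - Z(25) = (14-25) mod 26 = 15 = P
  T(19) - T(19) = (19-19) mod 26 = 0 = A
  A(0) - Y(24) = (0-24) mod 26 = 2 = C
  J(9) - Z(25) = (9-25) mod 26 = 10 = K
  X(23) - T(19) = (23-19) mod 26 = 4 = E
  R(17) - Y(24) = (17-24) mod 26 = 19 = T
Plaintext: PACKET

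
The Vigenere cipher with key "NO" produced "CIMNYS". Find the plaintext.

Step 1: Extend key: NONONO
Step 2: Decrypt each letter (c - k) mod 26:
  C(2) - N(13) = (2-13) mod 26 = 15 = P
  I(8) - O(14) = (8-14) mod 26 = 20 = U
  M(12) - N(13) = (12-13) mod 26 = 25 = Z
  N(13) - O(14) = (13-14) mod 26 = 25 = Z
  Y(24) - N(13) = (24-13) mod 26 = 11 = L
  S(18) - O(14) = (18-14) mod 26 = 4 = E
Plaintext: PUZZLE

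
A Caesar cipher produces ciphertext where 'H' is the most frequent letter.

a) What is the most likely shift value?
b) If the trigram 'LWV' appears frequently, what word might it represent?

Step 1: In English, 'E' is the most frequent letter (12.7%).
Step 2: The most frequent ciphertext letter is 'H' (position 7).
Step 3: Shift = (7 - 4) mod 26 = 3.
Step 4: Decrypt 'LWV' by shifting back 3:
  L -> I
  W -> T
  V -> S
Step 5: 'LWV' decrypts to 'ITS'.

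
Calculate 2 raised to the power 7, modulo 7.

Step 1: Compute 2^7 mod 7 step by step, reducing modulo 7 at each step.
  2^1 mod 7 = 2
  2^2 mod 7 = (2 * 2) mod 7 = 4
  2^3 mod 7 = (4 * 2) mod 7 = 1
  2^4 mod 7 = (1 * 2) mod 7 = 2
  2^5 mod 7 = (2 * 2) mod 7 = 4
  2^6 mod 7 = (4 * 2) mod 7 = 1
  2^7 mod 7 = (1 * 2) mod 7 = 2
Step 2: Result = 2.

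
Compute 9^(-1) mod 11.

Step 1: We need x such that 9 * x = 1 (mod 11).
Step 2: Using the extended Euclidean algorithm or trial:
  9 * 5 = 45 = 4 * 11 + 1.
Step 3: Since 45 mod 11 = 1, the inverse is x = 5.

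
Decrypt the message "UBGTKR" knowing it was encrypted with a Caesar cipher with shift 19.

Step 1: Reverse the shift by subtracting 19 from each letter position.
  U (position 20) -> position (20-19) mod 26 = 1 -> B
  B (position 1) -> position (1-19) mod 26 = 8 -> I
  G (position 6) -> position (6-19) mod 26 = 13 -> N
  T (position 19) -> position (19-19) mod 26 = 0 -> A
  K (position 10) -> position (10-19) mod 26 = 17 -> R
  R (position 17) -> position (17-19) mod 26 = 24 -> Y
Decrypted message: BINARY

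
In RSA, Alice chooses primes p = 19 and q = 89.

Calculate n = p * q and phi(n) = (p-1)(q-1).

Step 1: n = p * q = 19 * 89 = 1691.
Step 2: phi(n) = (p-1)(q-1) = 18 * 88 = 1584.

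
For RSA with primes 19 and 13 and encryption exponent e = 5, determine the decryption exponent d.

Step 1: n = 19 * 13 = 247.
Step 2: phi(n) = 18 * 12 = 216.
Step 3: Find d such that 5 * d = 1 (mod 216).
Step 4: d = 5^(-1) mod 216 = 173.
Verification: 5 * 173 = 865 = 4 * 216 + 1.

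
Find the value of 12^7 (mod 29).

Step 1: Compute 12^7 mod 29 step by step, reducing modulo 29 at each step.
  12^1 mod 29 = 12
  12^2 mod 29 = (12 * 12) mod 29 = 28
  12^3 mod 29 = (28 * 12) mod 29 = 17
  12^4 mod 29 = (17 * 12) mod 29 = 1
  12^5 mod 29 = (1 * 12) mod 29 = 12
  12^6 mod 29 = (12 * 12) mod 29 = 28
  12^7 mod 29 = (28 * 12) mod 29 = 17
Step 2: Result = 17.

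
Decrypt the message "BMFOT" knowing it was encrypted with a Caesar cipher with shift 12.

Step 1: Reverse the shift by subtracting 12 from each letter position.
  B (position 1) -> position (1-12) mod 26 = 15 -> P
  M (position 12) -> position (12-12) mod 26 = 0 -> A
  F (position 5) -> position (5-12) mod 26 = 19 -> T
  O (position 14) -> position (14-12) mod 26 = 2 -> C
  T (position 19) -> position (19-12) mod 26 = 7 -> H
Decrypted message: PATCH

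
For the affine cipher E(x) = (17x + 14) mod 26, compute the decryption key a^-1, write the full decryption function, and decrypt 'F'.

Step 1: Find a^-1, the modular inverse of 17 mod 26.
Step 2: We need 17 * a^-1 = 1 (mod 26).
Step 3: 17 * 23 = 391 = 15 * 26 + 1, so a^-1 = 23.
Step 4: D(y) = 23(y - 14) mod 26.
Step 5: Apply to 'F' (y = 5): D(5) = 23 * (5 - 14) mod 26 = 23 * -9 mod 26 = 1 -> 'B'.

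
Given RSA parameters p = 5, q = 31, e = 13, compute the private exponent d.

Step 1: n = 5 * 31 = 155.
Step 2: phi(n) = 4 * 30 = 120.
Step 3: Find d such that 13 * d = 1 (mod 120).
Step 4: d = 13^(-1) mod 120 = 37.
Verification: 13 * 37 = 481 = 4 * 120 + 1.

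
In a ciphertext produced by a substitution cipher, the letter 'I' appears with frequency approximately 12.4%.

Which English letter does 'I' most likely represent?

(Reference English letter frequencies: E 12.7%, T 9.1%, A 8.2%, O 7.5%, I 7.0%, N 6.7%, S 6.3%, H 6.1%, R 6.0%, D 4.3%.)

Step 1: The observed frequency is 12.4%.
Step 2: Compare with English frequencies:
  E: 12.7% (difference: 0.3%) <-- closest
  T: 9.1% (difference: 3.3%)
  A: 8.2% (difference: 4.2%)
  O: 7.5% (difference: 4.9%)
  I: 7.0% (difference: 5.4%)
  N: 6.7% (difference: 5.7%)
  S: 6.3% (difference: 6.1%)
  H: 6.1% (difference: 6.3%)
  R: 6.0% (difference: 6.4%)
  D: 4.3% (difference: 8.1%)
Step 3: 'I' most likely represents 'E' (frequency 12.7%).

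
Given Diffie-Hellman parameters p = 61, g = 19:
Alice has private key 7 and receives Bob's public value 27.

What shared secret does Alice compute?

Step 1: s = B^a mod p = 27^7 mod 61.
  27^1 mod 61 = 27
  27^2 mod 61 = (27 * 27) mod 61 = 58
  27^3 mod 61 = (58 * 27) mod 61 = 41
  27^4 mod 61 = (41 * 27) mod 61 = 9
  27^5 mod 61 = (9 * 27) mod 61 = 60
  27^6 mod 61 = (60 * 27) mod 61 = 34
  27^7 mod 61 = (34 * 27) mod 61 = 3
Result: shared secret = 3.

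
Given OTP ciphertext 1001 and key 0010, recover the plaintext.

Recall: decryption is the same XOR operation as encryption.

Step 1: XOR ciphertext with key:
  Ciphertext: 1001
  Key:        0010
  XOR:        1011
Step 2: Plaintext = 1011 = 11 in decimal.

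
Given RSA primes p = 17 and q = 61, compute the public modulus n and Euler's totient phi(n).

Step 1: n = p * q = 17 * 61 = 1037.
Step 2: phi(n) = (p-1)(q-1) = 16 * 60 = 960.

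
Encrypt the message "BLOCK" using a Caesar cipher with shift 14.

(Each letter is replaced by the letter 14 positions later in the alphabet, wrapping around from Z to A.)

Step 1: For each letter, shift forward by 14 positions (mod 26).
  B (position 1) -> position (1+14) mod 26 = 15 -> P
  L (position 11) -> position (11+14) mod 26 = 25 -> Z
  O (position 14) -> position (14+14) mod 26 = 2 -> C
  C (position 2) -> position (2+14) mod 26 = 16 -> Q
  K (position 10) -> position (10+14) mod 26 = 24 -> Y
Result: PZCQY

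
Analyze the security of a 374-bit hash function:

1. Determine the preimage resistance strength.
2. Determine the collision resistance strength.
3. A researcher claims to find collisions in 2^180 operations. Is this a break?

Step 1: Preimage resistance requires brute-force of 2^374 operations.
Step 2: Collision resistance (birthday bound) = 2^(374/2) = 2^187.
Step 3: The claimed attack costs 2^180 operations.
Step 4: Since 2^180 < 2^187, the claimed attack beats the generic birthday bound, so collision resistance is broken.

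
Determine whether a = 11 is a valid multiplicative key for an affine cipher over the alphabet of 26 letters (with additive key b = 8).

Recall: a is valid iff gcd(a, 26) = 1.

Step 1: Compute gcd(11, 26).
Step 2: gcd(11, 26) = 1.
Since gcd = 1, 11 is coprime with 26, so it is a valid key.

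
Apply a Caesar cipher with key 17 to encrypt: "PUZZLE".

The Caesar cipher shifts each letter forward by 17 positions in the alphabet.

Step 1: For each letter, shift forward by 17 positions (mod 26).
  P (position 15) -> position (15+17) mod 26 = 6 -> G
  U (position 20) -> position (20+17) mod 26 = 11 -> L
  Z (position 25) -> position (25+17) mod 26 = 16 -> Q
  Z (position 25) -> position (25+17) mod 26 = 16 -> Q
  L (position 11) -> position (11+17) mod 26 = 2 -> C
  E (position 4) -> position (4+17) mod 26 = 21 -> V
Result: GLQQCV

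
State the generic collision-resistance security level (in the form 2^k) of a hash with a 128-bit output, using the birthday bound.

Step 1: The birthday paradox gives collision probability ~50% after sqrt(2^n) = 2^(n/2) hashes.
Step 2: For 128-bit output: 2^(128/2) = 2^64.
Step 3: Approximately 2^64 hash computations needed.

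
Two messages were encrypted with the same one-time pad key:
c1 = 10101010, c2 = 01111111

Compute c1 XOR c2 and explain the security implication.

Step 1: c1 XOR c2 = (m1 XOR k) XOR (m2 XOR k).
Step 2: By XOR associativity/commutativity: = m1 XOR m2 XOR k XOR k = m1 XOR m2.
Step 3: 10101010 XOR 01111111 = 11010101 = 213.
Step 4: The key cancels out! An attacker learns m1 XOR m2 = 213, revealing the relationship between plaintexts.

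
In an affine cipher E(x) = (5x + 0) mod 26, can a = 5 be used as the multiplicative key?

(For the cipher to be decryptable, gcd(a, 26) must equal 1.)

Step 1: Compute gcd(5, 26).
Step 2: gcd(5, 26) = 1.
Since gcd = 1, 5 is coprime with 26, so it is a valid key.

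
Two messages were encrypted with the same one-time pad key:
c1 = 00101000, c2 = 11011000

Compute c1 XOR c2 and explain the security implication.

Step 1: c1 XOR c2 = (m1 XOR k) XOR (m2 XOR k).
Step 2: By XOR associativity/commutativity: = m1 XOR m2 XOR k XOR k = m1 XOR m2.
Step 3: 00101000 XOR 11011000 = 11110000 = 240.
Step 4: The key cancels out! An attacker learns m1 XOR m2 = 240, revealing the relationship between plaintexts.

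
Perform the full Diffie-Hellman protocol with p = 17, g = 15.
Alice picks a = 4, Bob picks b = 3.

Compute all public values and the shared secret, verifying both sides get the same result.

Step 1: A = g^a mod p = 15^4 mod 17 = 16.
Step 2: B = g^b mod p = 15^3 mod 17 = 9.
Step 3: Alice computes s = B^a mod p = 9^4 mod 17 = 16.
Step 4: Bob computes s = A^b mod p = 16^3 mod 17 = 16.
Both sides agree: shared secret = 16.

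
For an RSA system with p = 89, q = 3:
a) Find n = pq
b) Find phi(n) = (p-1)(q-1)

Step 1: n = p * q = 89 * 3 = 267.
Step 2: phi(n) = (p-1)(q-1) = 88 * 2 = 176.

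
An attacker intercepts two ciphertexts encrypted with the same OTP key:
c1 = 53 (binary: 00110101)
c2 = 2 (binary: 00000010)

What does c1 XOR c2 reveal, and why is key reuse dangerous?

Step 1: c1 XOR c2 = (m1 XOR k) XOR (m2 XOR k).
Step 2: By XOR associativity/commutativity: = m1 XOR m2 XOR k XOR k = m1 XOR m2.
Step 3: 00110101 XOR 00000010 = 00110111 = 55.
Step 4: The key cancels out! An attacker learns m1 XOR m2 = 55, revealing the relationship between plaintexts.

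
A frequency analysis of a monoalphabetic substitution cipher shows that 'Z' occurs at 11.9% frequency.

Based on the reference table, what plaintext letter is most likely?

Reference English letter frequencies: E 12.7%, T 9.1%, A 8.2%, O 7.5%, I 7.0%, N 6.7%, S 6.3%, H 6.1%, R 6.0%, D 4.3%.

Step 1: The observed frequency is 11.9%.
Step 2: Compare with English frequencies:
  E: 12.7% (difference: 0.8%) <-- closest
  T: 9.1% (difference: 2.8%)
  A: 8.2% (difference: 3.7%)
  O: 7.5% (difference: 4.4%)
  I: 7.0% (difference: 4.9%)
  N: 6.7% (difference: 5.2%)
  S: 6.3% (difference: 5.6%)
  H: 6.1% (difference: 5.8%)
  R: 6.0% (difference: 5.9%)
  D: 4.3% (difference: 7.6%)
Step 3: 'Z' most likely represents 'E' (frequency 12.7%).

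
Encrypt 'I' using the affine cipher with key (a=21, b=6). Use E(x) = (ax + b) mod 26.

Step 1: Convert 'I' to number: x = 8.
Step 2: E(8) = (21 * 8 + 6) mod 26 = 174 mod 26 = 18.
Step 3: Convert 18 back to letter: S.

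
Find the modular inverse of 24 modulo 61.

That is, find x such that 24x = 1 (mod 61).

Step 1: We need x such that 24 * x = 1 (mod 61).
Step 2: Using the extended Euclidean algorithm or trial:
  24 * 28 = 672 = 11 * 61 + 1.
Step 3: Since 672 mod 61 = 1, the inverse is x = 28.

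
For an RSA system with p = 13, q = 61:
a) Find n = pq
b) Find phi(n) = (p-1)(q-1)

Step 1: n = p * q = 13 * 61 = 793.
Step 2: phi(n) = (p-1)(q-1) = 12 * 60 = 720.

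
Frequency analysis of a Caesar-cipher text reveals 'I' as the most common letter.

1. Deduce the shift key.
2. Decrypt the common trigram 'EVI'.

Step 1: In English, 'E' is the most frequent letter (12.7%).
Step 2: The most frequent ciphertext letter is 'I' (position 8).
Step 3: Shift = (8 - 4) mod 26 = 4.
Step 4: Decrypt 'EVI' by shifting back 4:
  E -> A
  V -> R
  I -> E
Step 5: 'EVI' decrypts to 'ARE'.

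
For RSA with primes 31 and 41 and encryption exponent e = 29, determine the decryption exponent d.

Step 1: n = 31 * 41 = 1271.
Step 2: phi(n) = 30 * 40 = 1200.
Step 3: Find d such that 29 * d = 1 (mod 1200).
Step 4: d = 29^(-1) mod 1200 = 869.
Verification: 29 * 869 = 25201 = 21 * 1200 + 1.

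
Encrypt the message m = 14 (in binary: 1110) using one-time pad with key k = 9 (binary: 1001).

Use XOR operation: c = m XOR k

Step 1: Write out the XOR operation bit by bit:
  Message: 1110
  Key:     1001
  XOR:     0111
Step 2: Convert to decimal: 0111 = 7.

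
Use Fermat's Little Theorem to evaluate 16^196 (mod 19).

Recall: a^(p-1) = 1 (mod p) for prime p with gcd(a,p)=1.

Step 1: Since 19 is prime, by Fermat's Little Theorem: 16^18 = 1 (mod 19).
Step 2: Reduce exponent: 196 mod 18 = 16.
Step 3: So 16^196 = 16^16 (mod 19).
Step 4: 16^16 mod 19 = 17.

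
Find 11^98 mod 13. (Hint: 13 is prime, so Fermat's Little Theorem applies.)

Step 1: Since 13 is prime, by Fermat's Little Theorem: 11^12 = 1 (mod 13).
Step 2: Reduce exponent: 98 mod 12 = 2.
Step 3: So 11^98 = 11^2 (mod 13).
Step 4: 11^2 mod 13 = 4.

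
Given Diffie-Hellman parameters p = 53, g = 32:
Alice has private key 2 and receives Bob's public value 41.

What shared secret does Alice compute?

Step 1: s = B^a mod p = 41^2 mod 53.
  41^1 mod 53 = 41
  41^2 mod 53 = (41 * 41) mod 53 = 38
Result: shared secret = 38.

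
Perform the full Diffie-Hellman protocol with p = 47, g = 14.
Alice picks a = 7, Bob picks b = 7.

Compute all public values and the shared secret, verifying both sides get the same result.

Step 1: A = g^a mod p = 14^7 mod 47 = 24.
Step 2: B = g^b mod p = 14^7 mod 47 = 24.
Step 3: Alice computes s = B^a mod p = 24^7 mod 47 = 18.
Step 4: Bob computes s = A^b mod p = 24^7 mod 47 = 18.
Both sides agree: shared secret = 18.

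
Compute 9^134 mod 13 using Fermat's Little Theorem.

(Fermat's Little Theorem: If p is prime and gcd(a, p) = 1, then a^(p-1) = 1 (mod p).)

Step 1: Since 13 is prime, by Fermat's Little Theorem: 9^12 = 1 (mod 13).
Step 2: Reduce exponent: 134 mod 12 = 2.
Step 3: So 9^134 = 9^2 (mod 13).
Step 4: 9^2 mod 13 = 3.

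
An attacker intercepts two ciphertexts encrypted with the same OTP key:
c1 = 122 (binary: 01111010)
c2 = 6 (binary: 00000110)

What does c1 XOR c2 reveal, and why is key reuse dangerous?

Step 1: c1 XOR c2 = (m1 XOR k) XOR (m2 XOR k).
Step 2: By XOR associativity/commutativity: = m1 XOR m2 XOR k XOR k = m1 XOR m2.
Step 3: 01111010 XOR 00000110 = 01111100 = 124.
Step 4: The key cancels out! An attacker learns m1 XOR m2 = 124, revealing the relationship between plaintexts.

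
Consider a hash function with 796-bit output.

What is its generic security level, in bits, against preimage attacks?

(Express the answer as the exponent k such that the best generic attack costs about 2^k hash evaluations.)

Step 1: The hash has a 796-bit output.
Step 2: Preimage resistance means: given a digest h(x), it should be infeasible to find any input that hashes to it.
With a 796-bit output there are 2^796 possible digests, so a generic brute-force preimage search costs about 2^796 evaluations.
Step 3: Security level = 796 bits.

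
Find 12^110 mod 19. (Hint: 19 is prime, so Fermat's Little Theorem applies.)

Step 1: Since 19 is prime, by Fermat's Little Theorem: 12^18 = 1 (mod 19).
Step 2: Reduce exponent: 110 mod 18 = 2.
Step 3: So 12^110 = 12^2 (mod 19).
Step 4: 12^2 mod 19 = 11.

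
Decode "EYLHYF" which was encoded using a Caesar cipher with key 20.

Step 1: Reverse the shift by subtracting 20 from each letter position.
  E (position 4) -> position (4-20) mod 26 = 10 -> K
  Y (position 24) -> position (24-20) mod 26 = 4 -> E
  L (position 11) -> position (11-20) mod 26 = 17 -> R
  H (position 7) -> position (7-20) mod 26 = 13 -> N
  Y (position 24) -> position (24-20) mod 26 = 4 -> E
  F (position 5) -> position (5-20) mod 26 = 11 -> L
Decrypted message: KERNEL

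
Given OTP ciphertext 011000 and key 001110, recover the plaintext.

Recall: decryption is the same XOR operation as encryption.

Step 1: XOR ciphertext with key:
  Ciphertext: 011000
  Key:        001110
  XOR:        010110
Step 2: Plaintext = 010110 = 22 in decimal.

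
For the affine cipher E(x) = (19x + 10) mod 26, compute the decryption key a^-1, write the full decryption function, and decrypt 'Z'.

Step 1: Find a^-1, the modular inverse of 19 mod 26.
Step 2: We need 19 * a^-1 = 1 (mod 26).
Step 3: 19 * 11 = 209 = 8 * 26 + 1, so a^-1 = 11.
Step 4: D(y) = 11(y - 10) mod 26.
Step 5: Apply to 'Z' (y = 25): D(25) = 11 * (25 - 10) mod 26 = 11 * 15 mod 26 = 9 -> 'J'.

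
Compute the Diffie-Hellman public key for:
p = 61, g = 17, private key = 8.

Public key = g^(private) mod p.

Step 1: A = g^a mod p = 17^8 mod 61.
  17^1 mod 61 = 17
  17^2 mod 61 = (17 * 17) mod 61 = 45
  17^3 mod 61 = (45 * 17) mod 61 = 33
  17^4 mod 61 = (33 * 17) mod 61 = 12
  17^5 mod 61 = (12 * 17) mod 61 = 21
  17^6 mod 61 = (21 * 17) mod 61 = 52
  17^7 mod 61 = (52 * 17) mod 61 = 30
  17^8 mod 61 = (30 * 17) mod 61 = 22
Result: A = 22.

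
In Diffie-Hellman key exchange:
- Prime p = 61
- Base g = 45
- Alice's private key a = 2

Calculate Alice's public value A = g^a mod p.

Step 1: A = g^a mod p = 45^2 mod 61.
  45^1 mod 61 = 45
  45^2 mod 61 = (45 * 45) mod 61 = 12
Result: A = 12.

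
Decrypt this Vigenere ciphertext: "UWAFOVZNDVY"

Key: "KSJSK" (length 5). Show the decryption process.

Step 1: Key 'KSJSK' has length 5. Extended key: KSJSKKSJSKK
Step 2: Decrypt each position:
  U(20) - K(10) = 10 = K
  W(22) - S(18) = 4 = E
  A(0) - J(9) = 17 = R
  F(5) - S(18) = 13 = N
  O(14) - K(10) = 4 = E
  V(21) - K(10) = 11 = L
  Z(25) - S(18) = 7 = H
  N(13) - J(9) = 4 = E
  D(3) - S(18) = 11 = L
  V(21) - K(10) = 11 = L
  Y(24) - K(10) = 14 = O
Plaintext: KERNELHELLO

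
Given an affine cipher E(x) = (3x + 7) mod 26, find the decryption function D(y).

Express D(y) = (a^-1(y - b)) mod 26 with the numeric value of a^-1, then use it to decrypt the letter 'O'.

Step 1: Find a^-1, the modular inverse of 3 mod 26.
Step 2: We need 3 * a^-1 = 1 (mod 26).
Step 3: 3 * 9 = 27 = 1 * 26 + 1, so a^-1 = 9.
Step 4: D(y) = 9(y - 7) mod 26.
Step 5: Apply to 'O' (y = 14): D(14) = 9 * (14 - 7) mod 26 = 9 * 7 mod 26 = 11 -> 'L'.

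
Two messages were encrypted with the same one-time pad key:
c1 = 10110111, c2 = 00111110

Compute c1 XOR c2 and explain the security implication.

Step 1: c1 XOR c2 = (m1 XOR k) XOR (m2 XOR k).
Step 2: By XOR associativity/commutativity: = m1 XOR m2 XOR k XOR k = m1 XOR m2.
Step 3: 10110111 XOR 00111110 = 10001001 = 137.
Step 4: The key cancels out! An attacker learns m1 XOR m2 = 137, revealing the relationship between plaintexts.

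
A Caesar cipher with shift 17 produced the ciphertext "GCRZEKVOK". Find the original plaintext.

Step 1: Reverse the shift by subtracting 17 from each letter position.
  G (position 6) -> position (6-17) mod 26 = 15 -> P
  C (position 2) -> position (2-17) mod 26 = 11 -> L
  R (position 17) -> position (17-17) mod 26 = 0 -> A
  Z (position 25) -> position (25-17) mod 26 = 8 -> I
  E (position 4) -> position (4-17) mod 26 = 13 -> N
  K (position 10) -> position (10-17) mod 26 = 19 -> T
  V (position 21) -> position (21-17) mod 26 = 4 -> E
  O (position 14) -> position (14-17) mod 26 = 23 -> X
  K (position 10) -> position (10-17) mod 26 = 19 -> T
Decrypted message: PLAINTEXT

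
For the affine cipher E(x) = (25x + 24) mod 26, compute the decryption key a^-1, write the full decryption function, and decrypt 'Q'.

Step 1: Find a^-1, the modular inverse of 25 mod 26.
Step 2: We need 25 * a^-1 = 1 (mod 26).
Step 3: 25 * 25 = 625 = 24 * 26 + 1, so a^-1 = 25.
Step 4: D(y) = 25(y - 24) mod 26.
Step 5: Apply to 'Q' (y = 16): D(16) = 25 * (16 - 24) mod 26 = 25 * -8 mod 26 = 8 -> 'I'.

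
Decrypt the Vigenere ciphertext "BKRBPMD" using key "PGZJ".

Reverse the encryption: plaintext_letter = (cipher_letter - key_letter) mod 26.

Step 1: Extend key: PGZJPGZ
Step 2: Decrypt each letter (c - k) mod 26:
  B(1) - P(15) = (1-15) mod 26 = 12 = M
  K(10) - G(6) = (10-6) mod 26 = 4 = E
  R(17) - Z(25) = (17-25) mod 26 = 18 = S
  B(1) - J(9) = (1-9) mod 26 = 18 = S
  P(15) - P(15) = (15-15) mod 26 = 0 = A
  M(12) - G(6) = (12-6) mod 26 = 6 = G
  D(3) - Z(25) = (3-25) mod 26 = 4 = E
Plaintext: MESSAGE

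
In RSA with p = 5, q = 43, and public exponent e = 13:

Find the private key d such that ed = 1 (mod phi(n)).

Step 1: n = 5 * 43 = 215.
Step 2: phi(n) = 4 * 42 = 168.
Step 3: Find d such that 13 * d = 1 (mod 168).
Step 4: d = 13^(-1) mod 168 = 13.
Verification: 13 * 13 = 169 = 1 * 168 + 1.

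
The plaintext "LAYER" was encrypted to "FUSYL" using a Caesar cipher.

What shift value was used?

Step 1: Compare first letters: L (position 11) -> F (position 5).
Step 2: Shift = (5 - 11) mod 26 = 20.
The shift value is 20.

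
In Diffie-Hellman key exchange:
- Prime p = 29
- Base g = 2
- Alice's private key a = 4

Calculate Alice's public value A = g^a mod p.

Step 1: A = g^a mod p = 2^4 mod 29.
  2^1 mod 29 = 2
  2^2 mod 29 = (2 * 2) mod 29 = 4
  2^3 mod 29 = (4 * 2) mod 29 = 8
  2^4 mod 29 = (8 * 2) mod 29 = 16
Result: A = 16.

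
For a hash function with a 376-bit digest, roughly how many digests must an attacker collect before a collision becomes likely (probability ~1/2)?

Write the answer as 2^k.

Step 1: The birthday paradox gives collision probability ~50% after sqrt(2^n) = 2^(n/2) hashes.
Step 2: For 376-bit output: 2^(376/2) = 2^188.
Step 3: Approximately 2^188 hash computations needed.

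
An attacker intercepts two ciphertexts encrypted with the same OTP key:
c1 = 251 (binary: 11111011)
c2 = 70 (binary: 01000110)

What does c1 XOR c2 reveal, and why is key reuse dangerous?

Step 1: c1 XOR c2 = (m1 XOR k) XOR (m2 XOR k).
Step 2: By XOR associativity/commutativity: = m1 XOR m2 XOR k XOR k = m1 XOR m2.
Step 3: 11111011 XOR 01000110 = 10111101 = 189.
Step 4: The key cancels out! An attacker learns m1 XOR m2 = 189, revealing the relationship between plaintexts.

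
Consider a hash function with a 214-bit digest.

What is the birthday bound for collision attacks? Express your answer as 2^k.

Step 1: The birthday paradox gives collision probability ~50% after sqrt(2^n) = 2^(n/2) hashes.
Step 2: For 214-bit output: 2^(214/2) = 2^107.
Step 3: Approximately 2^107 hash computations needed.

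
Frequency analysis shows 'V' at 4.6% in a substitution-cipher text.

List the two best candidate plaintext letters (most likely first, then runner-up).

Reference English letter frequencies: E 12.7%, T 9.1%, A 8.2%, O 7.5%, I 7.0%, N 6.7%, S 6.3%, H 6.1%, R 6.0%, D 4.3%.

Step 1: Observed frequency of 'V' is 4.6%.
Step 2: Compute distances to each reference frequency and sort:
  D (4.3%): difference = 0.3% <-- BEST
  R (6.0%): difference = 1.4% <-- RUNNER-UP
  H (6.1%): difference = 1.5%
  S (6.3%): difference = 1.7%
  N (6.7%): difference = 2.1%
Step 3: Most likely is 'D' (4.3%, diff 0.3%); second most likely is 'R' (6.0%, diff 1.4%).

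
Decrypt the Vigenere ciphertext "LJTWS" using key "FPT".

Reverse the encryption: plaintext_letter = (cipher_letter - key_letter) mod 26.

Step 1: Extend key: FPTFP
Step 2: Decrypt each letter (c - k) mod 26:
  L(11) - F(5) = (11-5) mod 26 = 6 = G
  J(9) - P(15) = (9-15) mod 26 = 20 = U
  T(19) - T(19) = (19-19) mod 26 = 0 = A
  W(22) - F(5) = (22-5) mod 26 = 17 = R
  S(18) - P(15) = (18-15) mod 26 = 3 = D
Plaintext: GUARD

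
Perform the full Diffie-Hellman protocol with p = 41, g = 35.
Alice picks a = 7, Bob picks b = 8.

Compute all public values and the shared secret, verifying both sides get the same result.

Step 1: A = g^a mod p = 35^7 mod 41 = 12.
Step 2: B = g^b mod p = 35^8 mod 41 = 10.
Step 3: Alice computes s = B^a mod p = 10^7 mod 41 = 18.
Step 4: Bob computes s = A^b mod p = 12^8 mod 41 = 18.
Both sides agree: shared secret = 18.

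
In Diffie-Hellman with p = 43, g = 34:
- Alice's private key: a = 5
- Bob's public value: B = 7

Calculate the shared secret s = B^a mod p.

Step 1: s = B^a mod p = 7^5 mod 43.
  7^1 mod 43 = 7
  7^2 mod 43 = (7 * 7) mod 43 = 6
  7^3 mod 43 = (6 * 7) mod 43 = 42
  7^4 mod 43 = (42 * 7) mod 43 = 36
  7^5 mod 43 = (36 * 7) mod 43 = 37
Result: shared secret = 37.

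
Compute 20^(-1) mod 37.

Step 1: We need x such that 20 * x = 1 (mod 37).
Step 2: Using the extended Euclidean algorithm or trial:
  20 * 13 = 260 = 7 * 37 + 1.
Step 3: Since 260 mod 37 = 1, the inverse is x = 13.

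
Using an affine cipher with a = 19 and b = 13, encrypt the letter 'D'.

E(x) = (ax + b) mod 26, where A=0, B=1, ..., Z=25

Step 1: Convert 'D' to number: x = 3.
Step 2: E(3) = (19 * 3 + 13) mod 26 = 70 mod 26 = 18.
Step 3: Convert 18 back to letter: S.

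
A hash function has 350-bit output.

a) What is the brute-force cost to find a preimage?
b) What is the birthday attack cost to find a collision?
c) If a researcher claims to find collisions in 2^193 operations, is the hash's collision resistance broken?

Step 1: Preimage resistance requires brute-force of 2^350 operations.
Step 2: Collision resistance (birthday bound) = 2^(350/2) = 2^175.
Step 3: The claimed attack costs 2^193 operations.
Step 4: Since 2^193 >= 2^175, the claimed attack is no faster than the generic birthday attack, so this does not break collision resistance.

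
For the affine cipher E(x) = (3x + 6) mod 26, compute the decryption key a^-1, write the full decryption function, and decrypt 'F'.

Step 1: Find a^-1, the modular inverse of 3 mod 26.
Step 2: We need 3 * a^-1 = 1 (mod 26).
Step 3: 3 * 9 = 27 = 1 * 26 + 1, so a^-1 = 9.
Step 4: D(y) = 9(y - 6) mod 26.
Step 5: Apply to 'F' (y = 5): D(5) = 9 * (5 - 6) mod 26 = 9 * -1 mod 26 = 17 -> 'R'.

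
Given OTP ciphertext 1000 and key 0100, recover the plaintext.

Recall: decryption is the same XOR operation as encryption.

Step 1: XOR ciphertext with key:
  Ciphertext: 1000
  Key:        0100
  XOR:        1100
Step 2: Plaintext = 1100 = 12 in decimal.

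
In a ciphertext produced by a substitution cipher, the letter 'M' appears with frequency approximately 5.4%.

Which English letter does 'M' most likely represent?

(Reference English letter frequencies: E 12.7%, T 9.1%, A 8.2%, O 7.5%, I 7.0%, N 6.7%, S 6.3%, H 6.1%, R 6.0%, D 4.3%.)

Step 1: The observed frequency is 5.4%.
Step 2: Compare with English frequencies:
  E: 12.7% (difference: 7.3%)
  T: 9.1% (difference: 3.7%)
  A: 8.2% (difference: 2.8%)
  O: 7.5% (difference: 2.1%)
  I: 7.0% (difference: 1.6%)
  N: 6.7% (difference: 1.3%)
  S: 6.3% (difference: 0.9%)
  H: 6.1% (difference: 0.7%)
  R: 6.0% (difference: 0.6%) <-- closest
  D: 4.3% (difference: 1.1%)
Step 3: 'M' most likely represents 'R' (frequency 6.0%).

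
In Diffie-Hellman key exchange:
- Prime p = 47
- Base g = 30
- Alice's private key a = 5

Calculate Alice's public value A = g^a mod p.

Step 1: A = g^a mod p = 30^5 mod 47.
  30^1 mod 47 = 30
  30^2 mod 47 = (30 * 30) mod 47 = 7
  30^3 mod 47 = (7 * 30) mod 47 = 22
  30^4 mod 47 = (22 * 30) mod 47 = 2
  30^5 mod 47 = (2 * 30) mod 47 = 13
Result: A = 13.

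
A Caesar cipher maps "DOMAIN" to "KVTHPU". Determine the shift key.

Step 1: Compare first letters: D (position 3) -> K (position 10).
Step 2: Shift = (10 - 3) mod 26 = 7.
The shift value is 7.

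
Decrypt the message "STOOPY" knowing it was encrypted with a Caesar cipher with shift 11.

Step 1: Reverse the shift by subtracting 11 from each letter position.
  S (position 18) -> position (18-11) mod 26 = 7 -> H
  T (position 19) -> position (19-11) mod 26 = 8 -> I
  O (position 14) -> position (14-11) mod 26 = 3 -> D
  O (position 14) -> position (14-11) mod 26 = 3 -> D
  P (position 15) -> position (15-11) mod 26 = 4 -> E
  Y (position 24) -> position (24-11) mod 26 = 13 -> N
Decrypted message: HIDDEN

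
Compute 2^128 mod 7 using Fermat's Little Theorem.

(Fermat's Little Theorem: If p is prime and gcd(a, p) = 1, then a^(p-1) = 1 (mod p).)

Step 1: Since 7 is prime, by Fermat's Little Theorem: 2^6 = 1 (mod 7).
Step 2: Reduce exponent: 128 mod 6 = 2.
Step 3: So 2^128 = 2^2 (mod 7).
Step 4: 2^2 mod 7 = 4.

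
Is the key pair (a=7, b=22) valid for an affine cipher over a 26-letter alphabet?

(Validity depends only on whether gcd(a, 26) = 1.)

Step 1: Compute gcd(7, 26).
Step 2: gcd(7, 26) = 1.
Since gcd = 1, 7 is coprime with 26, so it is a valid key.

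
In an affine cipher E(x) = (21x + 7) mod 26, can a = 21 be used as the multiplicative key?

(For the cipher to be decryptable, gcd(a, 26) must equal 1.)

Step 1: Compute gcd(21, 26).
Step 2: gcd(21, 26) = 1.
Since gcd = 1, 21 is coprime with 26, so it is a valid key.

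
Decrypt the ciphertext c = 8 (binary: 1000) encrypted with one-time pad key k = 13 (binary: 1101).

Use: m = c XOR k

Step 1: XOR ciphertext with key:
  Ciphertext: 1000
  Key:        1101
  XOR:        0101
Step 2: Plaintext = 0101 = 5 in decimal.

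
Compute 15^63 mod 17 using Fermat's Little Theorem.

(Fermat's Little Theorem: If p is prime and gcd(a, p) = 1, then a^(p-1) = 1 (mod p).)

Step 1: Since 17 is prime, by Fermat's Little Theorem: 15^16 = 1 (mod 17).
Step 2: Reduce exponent: 63 mod 16 = 15.
Step 3: So 15^63 = 15^15 (mod 17).
Step 4: 15^15 mod 17 = 8.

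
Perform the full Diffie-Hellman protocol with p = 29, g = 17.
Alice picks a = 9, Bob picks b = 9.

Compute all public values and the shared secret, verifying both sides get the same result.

Step 1: A = g^a mod p = 17^9 mod 29 = 17.
Step 2: B = g^b mod p = 17^9 mod 29 = 17.
Step 3: Alice computes s = B^a mod p = 17^9 mod 29 = 17.
Step 4: Bob computes s = A^b mod p = 17^9 mod 29 = 17.
Both sides agree: shared secret = 17.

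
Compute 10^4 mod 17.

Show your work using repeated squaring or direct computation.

Step 1: Compute 10^4 mod 17 step by step, reducing modulo 17 at each step.
  10^1 mod 17 = 10
  10^2 mod 17 = (10 * 10) mod 17 = 15
  10^3 mod 17 = (15 * 10) mod 17 = 14
  10^4 mod 17 = (14 * 10) mod 17 = 4
Step 2: Result = 4.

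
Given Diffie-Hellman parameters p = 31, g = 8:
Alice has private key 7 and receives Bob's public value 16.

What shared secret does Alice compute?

Step 1: s = B^a mod p = 16^7 mod 31.
  16^1 mod 31 = 16
  16^2 mod 31 = (16 * 16) mod 31 = 8
  16^3 mod 31 = (8 * 16) mod 31 = 4
  16^4 mod 31 = (4 * 16) mod 31 = 2
  16^5 mod 31 = (2 * 16) mod 31 = 1
  16^6 mod 31 = (1 * 16) mod 31 = 16
  16^7 mod 31 = (16 * 16) mod 31 = 8
Result: shared secret = 8.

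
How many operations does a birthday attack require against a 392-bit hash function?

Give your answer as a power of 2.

Step 1: The birthday paradox gives collision probability ~50% after sqrt(2^n) = 2^(n/2) hashes.
Step 2: For 392-bit output: 2^(392/2) = 2^196.
Step 3: Approximately 2^196 hash computations needed.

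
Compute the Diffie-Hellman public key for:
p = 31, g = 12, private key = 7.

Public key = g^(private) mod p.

Step 1: A = g^a mod p = 12^7 mod 31.
  12^1 mod 31 = 12
  12^2 mod 31 = (12 * 12) mod 31 = 20
  12^3 mod 31 = (20 * 12) mod 31 = 23
  12^4 mod 31 = (23 * 12) mod 31 = 28
  12^5 mod 31 = (28 * 12) mod 31 = 26
  12^6 mod 31 = (26 * 12) mod 31 = 2
  12^7 mod 31 = (2 * 12) mod 31 = 24
Result: A = 24.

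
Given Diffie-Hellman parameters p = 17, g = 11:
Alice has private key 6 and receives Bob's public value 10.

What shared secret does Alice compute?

Step 1: s = B^a mod p = 10^6 mod 17.
  10^1 mod 17 = 10
  10^2 mod 17 = (10 * 10) mod 17 = 15
  10^3 mod 17 = (15 * 10) mod 17 = 14
  10^4 mod 17 = (14 * 10) mod 17 = 4
  10^5 mod 17 = (4 * 10) mod 17 = 6
  10^6 mod 17 = (6 * 10) mod 17 = 9
Result: shared secret = 9.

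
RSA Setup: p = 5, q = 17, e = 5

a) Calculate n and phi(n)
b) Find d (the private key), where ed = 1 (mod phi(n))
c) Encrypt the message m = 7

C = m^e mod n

Step 1: n = 5 * 17 = 85.
Step 2: phi(n) = (5-1)(17-1) = 4 * 16 = 64.
Step 3: Find d = 5^(-1) mod 64 = 13.
  Verify: 5 * 13 = 65 = 1 (mod 64).
Step 4: C = 7^5 mod 85 = 62.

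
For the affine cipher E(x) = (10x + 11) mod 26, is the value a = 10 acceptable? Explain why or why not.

Step 1: Compute gcd(10, 26).
Step 2: gcd(10, 26) = 2.
Since gcd = 2 != 1, 10 shares a common factor with 26, so it cannot be used.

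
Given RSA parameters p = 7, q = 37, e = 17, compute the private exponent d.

Step 1: n = 7 * 37 = 259.
Step 2: phi(n) = 6 * 36 = 216.
Step 3: Find d such that 17 * d = 1 (mod 216).
Step 4: d = 17^(-1) mod 216 = 89.
Verification: 17 * 89 = 1513 = 7 * 216 + 1.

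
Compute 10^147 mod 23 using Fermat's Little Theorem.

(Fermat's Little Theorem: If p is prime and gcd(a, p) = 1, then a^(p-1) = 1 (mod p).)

Step 1: Since 23 is prime, by Fermat's Little Theorem: 10^22 = 1 (mod 23).
Step 2: Reduce exponent: 147 mod 22 = 15.
Step 3: So 10^147 = 10^15 (mod 23).
Step 4: 10^15 mod 23 = 5.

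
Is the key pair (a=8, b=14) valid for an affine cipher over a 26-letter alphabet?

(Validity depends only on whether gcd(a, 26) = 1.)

Step 1: Compute gcd(8, 26).
Step 2: gcd(8, 26) = 2.
Since gcd = 2 != 1, 8 shares a common factor with 26, so it cannot be used.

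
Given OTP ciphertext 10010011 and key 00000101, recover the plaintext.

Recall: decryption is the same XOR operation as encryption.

Step 1: XOR ciphertext with key:
  Ciphertext: 10010011
  Key:        00000101
  XOR:        10010110
Step 2: Plaintext = 10010110 = 150 in decimal.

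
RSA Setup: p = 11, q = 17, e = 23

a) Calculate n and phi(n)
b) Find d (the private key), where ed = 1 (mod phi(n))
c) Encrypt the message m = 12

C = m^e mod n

Step 1: n = 11 * 17 = 187.
Step 2: phi(n) = (11-1)(17-1) = 10 * 16 = 160.
Step 3: Find d = 23^(-1) mod 160 = 7.
  Verify: 23 * 7 = 161 = 1 (mod 160).
Step 4: C = 12^23 mod 187 = 177.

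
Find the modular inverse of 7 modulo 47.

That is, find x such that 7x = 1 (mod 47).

Step 1: We need x such that 7 * x = 1 (mod 47).
Step 2: Using the extended Euclidean algorithm or trial:
  7 * 27 = 189 = 4 * 47 + 1.
Step 3: Since 189 mod 47 = 1, the inverse is x = 27.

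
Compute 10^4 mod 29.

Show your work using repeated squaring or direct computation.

Step 1: Compute 10^4 mod 29 step by step, reducing modulo 29 at each step.
  10^1 mod 29 = 10
  10^2 mod 29 = (10 * 10) mod 29 = 13
  10^3 mod 29 = (13 * 10) mod 29 = 14
  10^4 mod 29 = (14 * 10) mod 29 = 24
Step 2: Result = 24.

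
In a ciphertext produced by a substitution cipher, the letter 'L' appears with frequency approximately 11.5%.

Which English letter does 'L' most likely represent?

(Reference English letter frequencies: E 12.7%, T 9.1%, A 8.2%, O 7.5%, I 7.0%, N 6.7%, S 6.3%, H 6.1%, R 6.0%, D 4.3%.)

Step 1: The observed frequency is 11.5%.
Step 2: Compare with English frequencies:
  E: 12.7% (difference: 1.2%) <-- closest
  T: 9.1% (difference: 2.4%)
  A: 8.2% (difference: 3.3%)
  O: 7.5% (difference: 4.0%)
  I: 7.0% (difference: 4.5%)
  N: 6.7% (difference: 4.8%)
  S: 6.3% (difference: 5.2%)
  H: 6.1% (difference: 5.4%)
  R: 6.0% (difference: 5.5%)
  D: 4.3% (difference: 7.2%)
Step 3: 'L' most likely represents 'E' (frequency 12.7%).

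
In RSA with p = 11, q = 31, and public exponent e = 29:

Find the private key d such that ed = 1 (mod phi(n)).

Step 1: n = 11 * 31 = 341.
Step 2: phi(n) = 10 * 30 = 300.
Step 3: Find d such that 29 * d = 1 (mod 300).
Step 4: d = 29^(-1) mod 300 = 269.
Verification: 29 * 269 = 7801 = 26 * 300 + 1.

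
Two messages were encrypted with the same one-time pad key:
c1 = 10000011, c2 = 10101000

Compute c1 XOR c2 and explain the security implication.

Step 1: c1 XOR c2 = (m1 XOR k) XOR (m2 XOR k).
Step 2: By XOR associativity/commutativity: = m1 XOR m2 XOR k XOR k = m1 XOR m2.
Step 3: 10000011 XOR 10101000 = 00101011 = 43.
Step 4: The key cancels out! An attacker learns m1 XOR m2 = 43, revealing the relationship between plaintexts.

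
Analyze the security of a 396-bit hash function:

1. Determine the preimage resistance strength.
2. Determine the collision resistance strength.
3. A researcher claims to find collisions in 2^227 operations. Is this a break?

Step 1: Preimage resistance requires brute-force of 2^396 operations.
Step 2: Collision resistance (birthday bound) = 2^(396/2) = 2^198.
Step 3: The claimed attack costs 2^227 operations.
Step 4: Since 2^227 >= 2^198, the claimed attack is no faster than the generic birthday attack, so this does not break collision resistance.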